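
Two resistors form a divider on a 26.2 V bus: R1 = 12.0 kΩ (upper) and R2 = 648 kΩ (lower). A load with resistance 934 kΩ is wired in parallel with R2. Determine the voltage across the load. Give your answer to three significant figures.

V_out ≈ 25.4 V

The load sits in parallel with R2: R2‖R_L = (648 × 934) / (648 + 934) = 382.6 kΩ.
V_out = 26.2 × 382.6 / (12.0 + 382.6) = 26.2 × 382.6/394.6 = 25.4 V.
(Unloaded it would have been 25.7 V.)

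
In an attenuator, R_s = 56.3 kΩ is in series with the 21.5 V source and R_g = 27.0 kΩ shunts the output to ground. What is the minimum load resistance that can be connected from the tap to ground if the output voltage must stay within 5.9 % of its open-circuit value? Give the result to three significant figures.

Output resistance R_th = R_s‖R_g = (56.3 × 27.0)/83.30 = 18.25 kΩ.
The fractional drop is R_th/(R_th + R_L); requiring this ≤ 0.0590 gives R_L ≥ R_th(1/0.0590 − 1) = 18.25 × 15.95 = 291 kΩ.

R_L(min) ≈ 291 kΩ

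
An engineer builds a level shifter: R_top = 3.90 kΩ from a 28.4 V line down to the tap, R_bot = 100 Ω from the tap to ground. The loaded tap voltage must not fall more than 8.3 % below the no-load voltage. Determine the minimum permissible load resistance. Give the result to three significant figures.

R_L(min) ≈ 1.08 kΩ

Output resistance R_th = R_top‖R_bot = (3900 × 100)/4000 = 97.50 Ω.
The fractional drop is R_th/(R_th + R_L); requiring this ≤ 0.0830 gives R_L ≥ R_th(1/0.0830 − 1) = 97.50 × 11.05 = 1.08 kΩ.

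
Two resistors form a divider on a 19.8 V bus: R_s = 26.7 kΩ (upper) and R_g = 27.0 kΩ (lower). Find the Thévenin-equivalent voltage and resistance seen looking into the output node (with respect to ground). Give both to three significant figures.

V_th is the open-circuit tap voltage: 19.8 × 27.0/(26.7 + 27.0) = 9.96 V.
With the supply zeroed, R_s and R_g appear in parallel from the tap: R_th = R_s‖R_g = (26.7 × 27.0)/53.70 = 13.4 kΩ.

V_th = 9.96 V, R_th = 13.4 kΩ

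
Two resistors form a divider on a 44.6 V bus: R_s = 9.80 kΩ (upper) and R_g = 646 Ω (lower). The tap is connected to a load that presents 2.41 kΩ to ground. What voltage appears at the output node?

The load sits in parallel with R_g: R_g‖R_L = (646 × 2410) / (646 + 2410) = 509.4 Ω.
V_out = 44.6 × 509.4 / (9800 + 509.4) = 44.6 × 509.4/10310 = 2.20 V.
(Unloaded it would have been 2.76 V.)

V_out ≈ 2.20 V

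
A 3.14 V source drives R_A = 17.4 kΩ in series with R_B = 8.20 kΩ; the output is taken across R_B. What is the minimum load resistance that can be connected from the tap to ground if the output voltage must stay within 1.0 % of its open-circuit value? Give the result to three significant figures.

Output resistance R_th = R_A‖R_B = (17.4 × 8.20)/25.60 = 5.573 kΩ.
The fractional drop is R_th/(R_th + R_L); requiring this ≤ 0.0100 gives R_L ≥ R_th(1/0.0100 − 1) = 5.573 × 99.00 = 552 kΩ.

R_L(min) ≈ 552 kΩ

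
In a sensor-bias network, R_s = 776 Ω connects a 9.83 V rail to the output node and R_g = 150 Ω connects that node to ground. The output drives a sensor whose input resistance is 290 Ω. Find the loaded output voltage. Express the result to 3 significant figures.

V_out ≈ 1.11 V

The load sits in parallel with R_g: R_g‖R_L = (150 × 290) / (150 + 290) = 98.86 Ω.
V_out = 9.83 × 98.86 / (776 + 98.86) = 9.83 × 98.86/874.9 = 1.11 V.
(Unloaded it would have been 1.59 V.)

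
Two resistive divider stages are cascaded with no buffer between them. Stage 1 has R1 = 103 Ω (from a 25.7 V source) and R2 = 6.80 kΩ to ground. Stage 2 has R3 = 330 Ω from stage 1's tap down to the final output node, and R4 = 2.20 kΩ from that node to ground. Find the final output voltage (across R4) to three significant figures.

V_out ≈ 21.2 V

Stage 2 presents R3+R4 = 2530 Ω as a load on stage 1's tap.
Stage 1's lower leg becomes R2‖(R3+R4) = 1844 Ω, so V_mid = 25.7 × 1844/1947 = 24.34 V.
Stage 2 is itself unloaded: V_out = V_mid × R4/(R3+R4) = 24.34 × 2200/2530 = 21.2 V.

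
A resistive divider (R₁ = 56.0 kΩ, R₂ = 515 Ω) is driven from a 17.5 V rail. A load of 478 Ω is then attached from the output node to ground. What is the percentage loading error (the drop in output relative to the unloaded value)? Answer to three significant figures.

The divider's output (Thévenin) resistance is R₁‖R₂ = 510.3 Ω.
Fractional drop under load = R_th/(R_th + R_L) = 510.3 / (510.3 + 478) = 0.5163.
So the output falls by 51.6 %.

51.6 %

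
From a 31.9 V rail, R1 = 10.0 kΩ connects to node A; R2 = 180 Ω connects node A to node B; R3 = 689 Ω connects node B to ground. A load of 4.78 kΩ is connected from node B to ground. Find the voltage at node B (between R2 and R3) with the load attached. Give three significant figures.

At node B, R3 is in parallel with the load: R3‖R_L = 602.2 Ω.
Below node A the resistance is R2 + (R3‖R_L) = 782.2 Ω, so V_A = 31.9 × 782.2/10780 = 2.314 V.
Then V_B = V_A × (R3‖R_L)/(R2 + R3‖R_L) = 2.314 × 602.2/782.2 = 1.78 V.

V ≈ 1.78 V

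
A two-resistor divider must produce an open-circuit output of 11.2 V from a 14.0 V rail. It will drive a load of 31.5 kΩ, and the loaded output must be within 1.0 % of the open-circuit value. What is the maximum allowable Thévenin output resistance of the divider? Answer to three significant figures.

R_th ≤ 318 Ω

Loading drop = R_th/(R_th + R_L) ≤ 0.0100, so R_th ≤ R_L · ε/(1−ε) = 31.5 kΩ × 0.0100/0.9900 = 318 Ω.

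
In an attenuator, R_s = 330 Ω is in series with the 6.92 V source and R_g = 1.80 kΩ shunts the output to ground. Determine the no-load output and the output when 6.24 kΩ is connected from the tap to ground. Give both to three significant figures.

Unloaded: 5.85 V; loaded: 5.60 V

Open-circuit: V = 6.92 × 1800/(330 + 1800) = 5.85 V.
With the load, R_g becomes R_g‖R_L = 1397 Ω, so V = 6.92 × 1397/1727 = 5.60 V.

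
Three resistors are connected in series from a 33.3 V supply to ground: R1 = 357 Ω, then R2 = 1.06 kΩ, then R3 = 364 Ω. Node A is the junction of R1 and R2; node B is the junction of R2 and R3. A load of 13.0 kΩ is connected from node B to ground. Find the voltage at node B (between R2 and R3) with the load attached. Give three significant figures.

V ≈ 6.66 V

At node B, R3 is in parallel with the load: R3‖R_L = 354.1 Ω.
Below node A the resistance is R2 + (R3‖R_L) = 1414 Ω, so V_A = 33.3 × 1414/1771 = 26.59 V.
Then V_B = V_A × (R3‖R_L)/(R2 + R3‖R_L) = 26.59 × 354.1/1414 = 6.66 V.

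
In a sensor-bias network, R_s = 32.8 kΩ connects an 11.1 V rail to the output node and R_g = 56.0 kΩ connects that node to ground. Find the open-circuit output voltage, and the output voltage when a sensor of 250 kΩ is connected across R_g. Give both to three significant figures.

Unloaded: 7.00 V; loaded: 6.47 V

Open-circuit: V = 11.1 × 56.0/(32.8 + 56.0) = 7.00 V.
With the load, R_g becomes R_g‖R_L = 45.75 kΩ, so V = 11.1 × 45.75/78.55 = 6.47 V.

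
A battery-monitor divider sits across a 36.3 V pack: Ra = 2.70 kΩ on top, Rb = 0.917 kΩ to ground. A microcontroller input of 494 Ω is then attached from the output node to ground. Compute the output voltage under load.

The load sits in parallel with Rb: Rb‖R_L = (917 × 494) / (917 + 494) = 321.0 Ω.
V_out = 36.3 × 321.0 / (2700 + 321.0) = 36.3 × 321.0/3021 = 3.86 V.

V_out ≈ 3.86 V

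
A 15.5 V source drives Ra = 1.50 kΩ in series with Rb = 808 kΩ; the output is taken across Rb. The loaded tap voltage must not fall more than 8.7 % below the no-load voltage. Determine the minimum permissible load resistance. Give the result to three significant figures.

Output resistance R_th = Ra‖Rb = (1.50 × 808)/809.5 = 1.497 kΩ.
The fractional drop is R_th/(R_th + R_L); requiring this ≤ 0.0870 gives R_L ≥ R_th(1/0.0870 − 1) = 1.497 × 10.49 = 15.7 kΩ.

R_L(min) ≈ 15.7 kΩ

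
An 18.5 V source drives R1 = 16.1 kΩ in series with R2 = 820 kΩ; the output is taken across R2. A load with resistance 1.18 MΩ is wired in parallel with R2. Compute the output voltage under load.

The load sits in parallel with R2: R2‖R_L = (820 × 1180) / (820 + 1180) = 483.8 kΩ.
V_out = 18.5 × 483.8 / (16.1 + 483.8) = 18.5 × 483.8/499.9 = 17.9 V.

V_out ≈ 17.9 V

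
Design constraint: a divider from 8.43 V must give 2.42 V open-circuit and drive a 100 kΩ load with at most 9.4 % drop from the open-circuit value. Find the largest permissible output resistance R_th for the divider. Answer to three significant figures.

Loading drop = R_th/(R_th + R_L) ≤ 0.0940, so R_th ≤ R_L · ε/(1−ε) = 100 kΩ × 0.0940/0.9060 = 10.4 kΩ.

R_th ≤ 10.4 kΩ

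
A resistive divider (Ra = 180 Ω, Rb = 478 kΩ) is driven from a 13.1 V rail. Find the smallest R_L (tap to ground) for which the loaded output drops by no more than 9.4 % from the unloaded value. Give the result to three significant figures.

Output resistance R_th = Ra‖Rb = (180 × 478000)/478200 = 179.9 Ω.
The fractional drop is R_th/(R_th + R_L); requiring this ≤ 0.0940 gives R_L ≥ R_th(1/0.0940 − 1) = 179.9 × 9.638 = 1.73 kΩ.

R_L(min) ≈ 1.73 kΩ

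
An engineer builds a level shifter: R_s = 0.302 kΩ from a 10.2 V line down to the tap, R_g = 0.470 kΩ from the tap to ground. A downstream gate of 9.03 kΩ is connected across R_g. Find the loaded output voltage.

V_out ≈ 6.09 V

The load sits in parallel with R_g: R_g‖R_L = (470 × 9030) / (470 + 9030) = 446.7 Ω.
V_out = 10.2 × 446.7 / (302 + 446.7) = 10.2 × 446.7/748.7 = 6.09 V.
(Unloaded it would have been 6.21 V.)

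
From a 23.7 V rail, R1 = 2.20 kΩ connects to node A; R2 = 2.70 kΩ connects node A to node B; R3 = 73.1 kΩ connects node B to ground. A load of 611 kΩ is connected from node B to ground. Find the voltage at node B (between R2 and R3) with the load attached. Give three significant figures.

At node B, R3 is in parallel with the load: R3‖R_L = 65.29 kΩ.
Below node A the resistance is R2 + (R3‖R_L) = 67.99 kΩ, so V_A = 23.7 × 67.99/70.19 = 22.96 V.
Then V_B = V_A × (R3‖R_L)/(R2 + R3‖R_L) = 22.96 × 65.29/67.99 = 22.0 V.

V ≈ 22.0 V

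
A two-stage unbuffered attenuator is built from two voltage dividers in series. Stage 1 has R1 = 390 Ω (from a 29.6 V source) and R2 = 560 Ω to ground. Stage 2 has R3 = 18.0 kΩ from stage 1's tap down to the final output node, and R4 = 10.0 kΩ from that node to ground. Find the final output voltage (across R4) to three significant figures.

V_out ≈ 6.18 V

Stage 2 presents R3+R4 = 28000 Ω as a load on stage 1's tap.
Stage 1's lower leg becomes R2‖(R3+R4) = 549.0 Ω, so V_mid = 29.6 × 549.0/939.0 = 17.31 V.
Stage 2 is itself unloaded: V_out = V_mid × R4/(R3+R4) = 17.31 × 10000/28000 = 6.18 V.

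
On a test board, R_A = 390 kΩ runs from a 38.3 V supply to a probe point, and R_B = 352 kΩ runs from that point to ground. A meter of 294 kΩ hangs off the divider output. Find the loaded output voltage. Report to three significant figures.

V_out ≈ 11.2 V

The load sits in parallel with R_B: R_B‖R_L = (352 × 294) / (352 + 294) = 160.2 kΩ.
V_out = 38.3 × 160.2 / (390 + 160.2) = 38.3 × 160.2/550.2 = 11.2 V.
(Unloaded it would have been 18.2 V.)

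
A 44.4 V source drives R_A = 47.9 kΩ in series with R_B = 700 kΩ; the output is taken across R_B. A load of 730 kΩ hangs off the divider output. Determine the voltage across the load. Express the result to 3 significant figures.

V_out ≈ 39.2 V

The load sits in parallel with R_B: R_B‖R_L = (700 × 730) / (700 + 730) = 357.3 kΩ.
V_out = 44.4 × 357.3 / (47.9 + 357.3) = 44.4 × 357.3/405.2 = 39.2 V.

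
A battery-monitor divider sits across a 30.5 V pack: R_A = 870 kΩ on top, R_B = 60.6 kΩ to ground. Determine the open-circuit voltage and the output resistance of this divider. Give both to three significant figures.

V_th = 1.99 V, R_th = 56.7 kΩ

V_th is the open-circuit tap voltage: 30.5 × 60.6/(870 + 60.6) = 1.99 V.
With the supply zeroed, R_A and R_B appear in parallel from the tap: R_th = R_A‖R_B = (870 × 60.6)/930.6 = 56.7 kΩ.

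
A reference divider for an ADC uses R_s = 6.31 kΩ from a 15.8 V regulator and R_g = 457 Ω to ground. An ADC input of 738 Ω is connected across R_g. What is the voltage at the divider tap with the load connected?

V_out ≈ 0.676 V

The load sits in parallel with R_g: R_g‖R_L = (457 × 738) / (457 + 738) = 282.2 Ω.
V_out = 15.8 × 282.2 / (6310 + 282.2) = 15.8 × 282.2/6592 = 0.676 V.
(Unloaded it would have been 1.07 V.)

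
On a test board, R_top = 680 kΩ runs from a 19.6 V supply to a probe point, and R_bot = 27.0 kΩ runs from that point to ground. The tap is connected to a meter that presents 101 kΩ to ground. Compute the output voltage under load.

The load sits in parallel with R_bot: R_bot‖R_L = (27.0 × 101) / (27.0 + 101) = 21.30 kΩ.
V_out = 19.6 × 21.30 / (680 + 21.30) = 19.6 × 21.30/701.3 = 0.595 V.
(Unloaded it would have been 0.749 V.)

V_out ≈ 0.595 V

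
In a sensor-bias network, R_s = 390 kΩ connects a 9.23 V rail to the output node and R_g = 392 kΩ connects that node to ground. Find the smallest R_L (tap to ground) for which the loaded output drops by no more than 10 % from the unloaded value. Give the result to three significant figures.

R_L(min) ≈ 1.76 MΩ

Output resistance R_th = R_s‖R_g = (390 × 392)/782.0 = 195.5 kΩ.
The fractional drop is R_th/(R_th + R_L); requiring this ≤ 0.100 gives R_L ≥ R_th(1/0.100 − 1) = 195.5 × 9.000 = 1.76 MΩ.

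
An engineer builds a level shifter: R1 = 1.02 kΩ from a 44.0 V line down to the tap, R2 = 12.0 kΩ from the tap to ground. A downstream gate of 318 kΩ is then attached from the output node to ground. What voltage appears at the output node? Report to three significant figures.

The load sits in parallel with R2: R2‖R_L = (12.0 × 318) / (12.0 + 318) = 11.56 kΩ.
V_out = 44.0 × 11.56 / (1.02 + 11.56) = 44.0 × 11.56/12.58 = 40.4 V.
(Unloaded it would have been 40.6 V.)

V_out ≈ 40.4 V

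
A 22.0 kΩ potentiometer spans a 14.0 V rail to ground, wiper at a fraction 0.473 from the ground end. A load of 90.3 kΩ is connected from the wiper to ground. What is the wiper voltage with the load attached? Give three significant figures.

V ≈ 6.24 V

The wiper splits the pot into (1−α)R = 11.59 kΩ above and αR = 10.41 kΩ below.
Lower section ‖ load = 9.331 kΩ.
V_wiper = 14.0 × 9.331/(11.59 + 9.331) = 6.24 V.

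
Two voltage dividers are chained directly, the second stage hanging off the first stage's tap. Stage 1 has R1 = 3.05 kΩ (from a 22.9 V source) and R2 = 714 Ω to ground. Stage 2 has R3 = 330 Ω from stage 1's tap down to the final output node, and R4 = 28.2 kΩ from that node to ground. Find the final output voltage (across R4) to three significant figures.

V_out ≈ 4.21 V

Stage 2 presents R3+R4 = 28530 Ω as a load on stage 1's tap.
Stage 1's lower leg becomes R2‖(R3+R4) = 696.6 Ω, so V_mid = 22.9 × 696.6/3747 = 4.258 V.
Stage 2 is itself unloaded: V_out = V_mid × R4/(R3+R4) = 4.258 × 28200/28530 = 4.21 V.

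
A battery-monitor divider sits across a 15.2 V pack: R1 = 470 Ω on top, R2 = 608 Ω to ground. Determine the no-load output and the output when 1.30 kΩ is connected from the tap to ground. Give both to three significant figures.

Unloaded: 8.57 V; loaded: 7.12 V

Open-circuit: V = 15.2 × 608/(470 + 608) = 8.57 V.
With the load, R2 becomes R2‖R_L = 414.3 Ω, so V = 15.2 × 414.3/884.3 = 7.12 V.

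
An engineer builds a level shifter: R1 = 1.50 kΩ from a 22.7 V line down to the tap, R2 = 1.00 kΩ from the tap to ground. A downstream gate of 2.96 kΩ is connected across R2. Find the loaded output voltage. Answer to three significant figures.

The load sits in parallel with R2: R2‖R_L = (1.00 × 2.96) / (1.00 + 2.96) = 0.7475 kΩ.
V_out = 22.7 × 0.7475 / (1.50 + 0.7475) = 22.7 × 0.7475/2.247 = 7.55 V.
(Unloaded it would have been 9.08 V.)

V_out ≈ 7.55 V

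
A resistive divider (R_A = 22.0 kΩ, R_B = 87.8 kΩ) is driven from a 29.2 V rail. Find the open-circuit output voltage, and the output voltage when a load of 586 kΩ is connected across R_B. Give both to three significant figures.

Unloaded: 23.3 V; loaded: 22.7 V

Open-circuit: V = 29.2 × 87.8/(22.0 + 87.8) = 23.3 V.
With the load, R_B becomes R_B‖R_L = 76.36 kΩ, so V = 29.2 × 76.36/98.36 = 22.7 V.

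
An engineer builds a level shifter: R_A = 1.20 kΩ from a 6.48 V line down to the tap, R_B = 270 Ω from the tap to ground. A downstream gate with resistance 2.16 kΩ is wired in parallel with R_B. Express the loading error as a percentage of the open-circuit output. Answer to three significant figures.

Unloaded V = 6.48 × 270/1470 = 1.1902 V.
Loaded: R_B‖R_L = 240.0 Ω, giving V = 6.48 × 240.0/1440 = 1.0800 V.
Drop = (1.1902 − 1.0800) / 1.1902 = 9.26 %.

9.26 %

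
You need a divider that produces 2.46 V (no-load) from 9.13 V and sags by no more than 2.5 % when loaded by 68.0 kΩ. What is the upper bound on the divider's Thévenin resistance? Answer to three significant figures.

Loading drop = R_th/(R_th + R_L) ≤ 0.0250, so R_th ≤ R_L · ε/(1−ε) = 68.0 kΩ × 0.0250/0.9750 = 1.74 kΩ.
(Any R1, R2 with R2/(R1+R2) = 0.269 and R1‖R2 ≤ 1.74 kΩ will meet the spec.)

R_th ≤ 1.74 kΩ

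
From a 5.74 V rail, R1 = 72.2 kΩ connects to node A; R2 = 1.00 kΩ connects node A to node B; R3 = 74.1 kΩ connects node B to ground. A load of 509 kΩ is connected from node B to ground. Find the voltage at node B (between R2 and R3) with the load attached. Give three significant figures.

V ≈ 2.69 V

At node B, R3 is in parallel with the load: R3‖R_L = 64.68 kΩ.
Below node A the resistance is R2 + (R3‖R_L) = 65.68 kΩ, so V_A = 5.74 × 65.68/137.9 = 2.734 V.
Then V_B = V_A × (R3‖R_L)/(R2 + R3‖R_L) = 2.734 × 64.68/65.68 = 2.69 V.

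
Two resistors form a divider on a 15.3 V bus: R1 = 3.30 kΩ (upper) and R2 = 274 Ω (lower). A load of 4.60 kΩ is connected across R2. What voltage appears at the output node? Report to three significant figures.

V_out ≈ 1.11 V

The load sits in parallel with R2: R2‖R_L = (274 × 4600) / (274 + 4600) = 258.6 Ω.
V_out = 15.3 × 258.6 / (3300 + 258.6) = 15.3 × 258.6/3559 = 1.11 V.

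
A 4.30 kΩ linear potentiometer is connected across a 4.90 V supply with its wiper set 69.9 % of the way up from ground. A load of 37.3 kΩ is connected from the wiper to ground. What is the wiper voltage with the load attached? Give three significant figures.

V ≈ 3.34 V

The wiper splits the pot into (1−α)R = 1.294 kΩ above and αR = 3.006 kΩ below.
Lower section ‖ load = 2.782 kΩ.
V_wiper = 4.90 × 2.782/(1.294 + 2.782) = 3.34 V.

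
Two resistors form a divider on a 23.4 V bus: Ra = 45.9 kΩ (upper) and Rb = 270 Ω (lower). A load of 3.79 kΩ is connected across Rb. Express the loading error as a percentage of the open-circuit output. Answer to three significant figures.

The divider's output (Thévenin) resistance is Ra‖Rb = 268.4 Ω.
Fractional drop under load = R_th/(R_th + R_L) = 268.4 / (268.4 + 3790) = 0.06614.
So the output falls by 6.61 %.

6.61 %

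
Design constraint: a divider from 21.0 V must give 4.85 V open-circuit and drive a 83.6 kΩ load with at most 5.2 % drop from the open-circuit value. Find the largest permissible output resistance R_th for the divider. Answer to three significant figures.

R_th ≤ 4.59 kΩ

Loading drop = R_th/(R_th + R_L) ≤ 0.0520, so R_th ≤ R_L · ε/(1−ε) = 83.6 kΩ × 0.0520/0.9480 = 4.59 kΩ.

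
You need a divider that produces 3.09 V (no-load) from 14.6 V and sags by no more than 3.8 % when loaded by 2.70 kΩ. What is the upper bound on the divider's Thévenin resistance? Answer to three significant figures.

Loading drop = R_th/(R_th + R_L) ≤ 0.0380, so R_th ≤ R_L · ε/(1−ε) = 2.70 kΩ × 0.0380/0.9620 = 107 Ω.

R_th ≤ 107 Ω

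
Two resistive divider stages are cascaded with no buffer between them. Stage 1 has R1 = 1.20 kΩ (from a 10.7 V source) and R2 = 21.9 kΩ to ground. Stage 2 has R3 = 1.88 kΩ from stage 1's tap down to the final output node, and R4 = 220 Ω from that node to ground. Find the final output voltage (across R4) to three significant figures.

V_out ≈ 0.689 V

Stage 2 presents R3+R4 = 2100 Ω as a load on stage 1's tap.
Stage 1's lower leg becomes R2‖(R3+R4) = 1916 Ω, so V_mid = 10.7 × 1916/3116 = 6.580 V.
Stage 2 is itself unloaded: V_out = V_mid × R4/(R3+R4) = 6.580 × 220/2100 = 0.689 V.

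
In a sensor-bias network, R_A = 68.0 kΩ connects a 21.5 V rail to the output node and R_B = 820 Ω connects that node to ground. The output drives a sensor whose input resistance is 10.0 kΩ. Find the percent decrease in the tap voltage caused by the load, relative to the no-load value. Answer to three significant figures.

The divider's output (Thévenin) resistance is R_A‖R_B = 810.2 Ω.
Fractional drop under load = R_th/(R_th + R_L) = 810.2 / (810.2 + 10000) = 0.07495.
So the output falls by 7.50 %.

7.50 %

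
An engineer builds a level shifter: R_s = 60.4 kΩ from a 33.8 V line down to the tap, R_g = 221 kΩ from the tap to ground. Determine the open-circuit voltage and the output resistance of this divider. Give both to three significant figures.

V_th is the open-circuit tap voltage: 33.8 × 221/(60.4 + 221) = 26.5 V.
With the supply zeroed, R_s and R_g appear in parallel from the tap: R_th = R_s‖R_g = (60.4 × 221)/281.4 = 47.4 kΩ.

V_th = 26.5 V, R_th = 47.4 kΩ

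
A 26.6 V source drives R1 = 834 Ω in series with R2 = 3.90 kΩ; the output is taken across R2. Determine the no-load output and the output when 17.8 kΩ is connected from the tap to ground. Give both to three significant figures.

Open-circuit: V = 26.6 × 3900/(834 + 3900) = 21.9 V.
With the load, R2 becomes R2‖R_L = 3199 Ω, so V = 26.6 × 3199/4033 = 21.1 V.

Unloaded: 21.9 V; loaded: 21.1 V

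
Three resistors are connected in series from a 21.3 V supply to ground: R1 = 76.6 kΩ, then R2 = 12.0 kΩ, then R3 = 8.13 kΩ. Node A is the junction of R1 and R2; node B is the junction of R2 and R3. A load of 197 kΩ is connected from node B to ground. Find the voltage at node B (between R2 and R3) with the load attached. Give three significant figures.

At node B, R3 is in parallel with the load: R3‖R_L = 7.808 kΩ.
Below node A the resistance is R2 + (R3‖R_L) = 19.81 kΩ, so V_A = 21.3 × 19.81/96.41 = 4.376 V.
Then V_B = V_A × (R3‖R_L)/(R2 + R3‖R_L) = 4.376 × 7.808/19.81 = 1.73 V.

V ≈ 1.73 V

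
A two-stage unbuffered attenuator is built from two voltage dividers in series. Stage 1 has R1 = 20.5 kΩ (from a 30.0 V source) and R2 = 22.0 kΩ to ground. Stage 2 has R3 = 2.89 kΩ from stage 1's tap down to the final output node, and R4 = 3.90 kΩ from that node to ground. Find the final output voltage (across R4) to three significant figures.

Stage 2 presents R3+R4 = 6.790 kΩ as a load on stage 1's tap.
Stage 1's lower leg becomes R2‖(R3+R4) = 5.189 kΩ, so V_mid = 30.0 × 5.189/25.69 = 6.059 V.
Stage 2 is itself unloaded: V_out = V_mid × R4/(R3+R4) = 6.059 × 3.90/6.790 = 3.48 V.

V_out ≈ 3.48 V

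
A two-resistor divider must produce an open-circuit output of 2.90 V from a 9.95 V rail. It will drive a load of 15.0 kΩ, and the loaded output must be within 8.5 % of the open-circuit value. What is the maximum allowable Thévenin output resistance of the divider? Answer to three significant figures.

Loading drop = R_th/(R_th + R_L) ≤ 0.0850, so R_th ≤ R_L · ε/(1−ε) = 15.0 kΩ × 0.0850/0.9150 = 1.39 kΩ.

R_th ≤ 1.39 kΩ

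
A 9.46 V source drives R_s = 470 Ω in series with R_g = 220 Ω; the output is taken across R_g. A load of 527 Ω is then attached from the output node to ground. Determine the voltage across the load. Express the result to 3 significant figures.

V_out ≈ 2.35 V

The load sits in parallel with R_g: R_g‖R_L = (220 × 527) / (220 + 527) = 155.2 Ω.
V_out = 9.46 × 155.2 / (470 + 155.2) = 9.46 × 155.2/625.2 = 2.35 V.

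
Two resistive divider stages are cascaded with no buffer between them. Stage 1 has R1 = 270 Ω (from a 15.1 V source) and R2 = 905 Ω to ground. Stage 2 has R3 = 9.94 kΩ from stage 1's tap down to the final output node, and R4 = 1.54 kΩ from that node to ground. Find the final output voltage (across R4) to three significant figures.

V_out ≈ 1.53 V

Stage 2 presents R3+R4 = 11480 Ω as a load on stage 1's tap.
Stage 1's lower leg becomes R2‖(R3+R4) = 838.9 Ω, so V_mid = 15.1 × 838.9/1109 = 11.42 V.
Stage 2 is itself unloaded: V_out = V_mid × R4/(R3+R4) = 11.42 × 1540/11480 = 1.53 V.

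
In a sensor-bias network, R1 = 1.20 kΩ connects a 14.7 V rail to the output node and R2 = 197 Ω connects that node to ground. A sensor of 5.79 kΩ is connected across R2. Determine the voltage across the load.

The load sits in parallel with R2: R2‖R_L = (197 × 5790) / (197 + 5790) = 190.5 Ω.
V_out = 14.7 × 190.5 / (1200 + 190.5) = 14.7 × 190.5/1391 = 2.01 V.
(Unloaded it would have been 2.07 V.)

V_out ≈ 2.01 V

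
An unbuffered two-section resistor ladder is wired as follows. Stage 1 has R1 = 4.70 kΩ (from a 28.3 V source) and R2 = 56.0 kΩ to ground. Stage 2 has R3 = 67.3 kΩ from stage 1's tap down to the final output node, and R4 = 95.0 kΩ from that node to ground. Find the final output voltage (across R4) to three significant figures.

V_out ≈ 14.9 V

Stage 2 presents R3+R4 = 162.3 kΩ as a load on stage 1's tap.
Stage 1's lower leg becomes R2‖(R3+R4) = 41.63 kΩ, so V_mid = 28.3 × 41.63/46.33 = 25.43 V.
Stage 2 is itself unloaded: V_out = V_mid × R4/(R3+R4) = 25.43 × 95.0/162.3 = 14.9 V.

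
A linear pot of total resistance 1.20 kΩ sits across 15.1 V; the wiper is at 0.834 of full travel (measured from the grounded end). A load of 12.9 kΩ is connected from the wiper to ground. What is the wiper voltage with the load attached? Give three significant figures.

The wiper splits the pot into (1−α)R = 199.2 Ω above and αR = 1001 Ω below.
Lower section ‖ load = 928.7 Ω.
V_wiper = 15.1 × 928.7/(199.2 + 928.7) = 12.4 V.

V ≈ 12.4 V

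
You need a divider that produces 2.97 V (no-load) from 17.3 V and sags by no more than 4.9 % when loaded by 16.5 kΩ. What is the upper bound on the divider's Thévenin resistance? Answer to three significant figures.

Loading drop = R_th/(R_th + R_L) ≤ 0.0490, so R_th ≤ R_L · ε/(1−ε) = 16.5 kΩ × 0.0490/0.9510 = 850 Ω.
(Any R1, R2 with R2/(R1+R2) = 0.172 and R1‖R2 ≤ 850 Ω will meet the spec.)

R_th ≤ 850 Ω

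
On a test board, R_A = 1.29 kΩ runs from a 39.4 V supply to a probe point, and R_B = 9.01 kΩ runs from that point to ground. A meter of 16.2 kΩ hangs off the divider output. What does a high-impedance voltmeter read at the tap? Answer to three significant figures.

V_out ≈ 32.2 V

The load sits in parallel with R_B: R_B‖R_L = (9.01 × 16.2) / (9.01 + 16.2) = 5.790 kΩ.
V_out = 39.4 × 5.790 / (1.29 + 5.790) = 39.4 × 5.790/7.080 = 32.2 V.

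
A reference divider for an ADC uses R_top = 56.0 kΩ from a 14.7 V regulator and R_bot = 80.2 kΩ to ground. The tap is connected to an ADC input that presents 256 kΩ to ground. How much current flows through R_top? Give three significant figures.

I ≈ 0.126 mA

R_bot‖R_L = 61.07 kΩ, so the source sees R_top + R_bot‖R_L = 117.1 kΩ.
I = 14.7 V / 117.1 kΩ = 0.126 mA.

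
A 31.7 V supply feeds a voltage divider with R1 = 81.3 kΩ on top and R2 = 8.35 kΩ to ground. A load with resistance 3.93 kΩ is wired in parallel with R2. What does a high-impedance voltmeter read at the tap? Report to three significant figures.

The load sits in parallel with R2: R2‖R_L = (8.35 × 3.93) / (8.35 + 3.93) = 2.672 kΩ.
V_out = 31.7 × 2.672 / (81.3 + 2.672) = 31.7 × 2.672/83.97 = 1.01 V.
(Unloaded it would have been 2.95 V.)

V_out ≈ 1.01 V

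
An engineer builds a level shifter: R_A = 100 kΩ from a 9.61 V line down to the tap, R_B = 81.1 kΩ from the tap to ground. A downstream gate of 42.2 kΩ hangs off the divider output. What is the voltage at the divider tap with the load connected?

V_out ≈ 2.09 V

The load sits in parallel with R_B: R_B‖R_L = (81.1 × 42.2) / (81.1 + 42.2) = 27.76 kΩ.
V_out = 9.61 × 27.76 / (100 + 27.76) = 9.61 × 27.76/127.8 = 2.09 V.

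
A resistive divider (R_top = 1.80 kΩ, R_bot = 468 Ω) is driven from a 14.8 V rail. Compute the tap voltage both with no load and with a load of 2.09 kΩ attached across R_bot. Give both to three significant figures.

Unloaded: 3.05 V; loaded: 2.59 V

Open-circuit: V = 14.8 × 468/(1800 + 468) = 3.05 V.
With the load, R_bot becomes R_bot‖R_L = 382.4 Ω, so V = 14.8 × 382.4/2182 = 2.59 V.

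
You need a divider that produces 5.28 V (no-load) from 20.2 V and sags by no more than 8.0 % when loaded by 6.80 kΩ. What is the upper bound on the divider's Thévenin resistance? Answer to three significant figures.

R_th ≤ 591 Ω

Loading drop = R_th/(R_th + R_L) ≤ 0.0800, so R_th ≤ R_L · ε/(1−ε) = 6.80 kΩ × 0.0800/0.9200 = 591 Ω.
(Any R1, R2 with R2/(R1+R2) = 0.261 and R1‖R2 ≤ 591 Ω will meet the spec.)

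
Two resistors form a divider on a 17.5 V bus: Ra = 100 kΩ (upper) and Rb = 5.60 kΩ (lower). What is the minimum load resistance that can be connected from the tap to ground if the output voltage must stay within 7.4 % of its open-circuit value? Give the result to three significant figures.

Output resistance R_th = Ra‖Rb = (100 × 5.60)/105.6 = 5.303 kΩ.
The fractional drop is R_th/(R_th + R_L); requiring this ≤ 0.0740 gives R_L ≥ R_th(1/0.0740 − 1) = 5.303 × 12.51 = 66.4 kΩ.

R_L(min) ≈ 66.4 kΩ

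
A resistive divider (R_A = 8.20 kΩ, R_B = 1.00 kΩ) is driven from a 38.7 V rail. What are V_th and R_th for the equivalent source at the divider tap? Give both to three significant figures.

V_th = 4.21 V, R_th = 891 Ω

V_th is the open-circuit tap voltage: 38.7 × 1.00/(8.20 + 1.00) = 4.21 V.
With the supply zeroed, R_A and R_B appear in parallel from the tap: R_th = R_A‖R_B = (8.20 × 1.00)/9.200 = 891 Ω.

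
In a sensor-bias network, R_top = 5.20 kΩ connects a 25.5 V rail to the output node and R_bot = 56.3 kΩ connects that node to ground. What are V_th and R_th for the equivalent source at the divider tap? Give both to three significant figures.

V_th is the open-circuit tap voltage: 25.5 × 56.3/(5.20 + 56.3) = 23.3 V.
With the supply zeroed, R_top and R_bot appear in parallel from the tap: R_th = R_top‖R_bot = (5.20 × 56.3)/61.50 = 4.76 kΩ.

V_th = 23.3 V, R_th = 4.76 kΩ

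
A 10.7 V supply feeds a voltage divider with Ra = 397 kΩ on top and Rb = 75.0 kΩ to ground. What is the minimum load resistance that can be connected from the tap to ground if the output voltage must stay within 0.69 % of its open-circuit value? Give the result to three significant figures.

Output resistance R_th = Ra‖Rb = (397 × 75.0)/472.0 = 63.08 kΩ.
The fractional drop is R_th/(R_th + R_L); requiring this ≤ 0.00690 gives R_L ≥ R_th(1/0.00690 − 1) = 63.08 × 143.9 = 9.08 MΩ.

R_L(min) ≈ 9.08 MΩ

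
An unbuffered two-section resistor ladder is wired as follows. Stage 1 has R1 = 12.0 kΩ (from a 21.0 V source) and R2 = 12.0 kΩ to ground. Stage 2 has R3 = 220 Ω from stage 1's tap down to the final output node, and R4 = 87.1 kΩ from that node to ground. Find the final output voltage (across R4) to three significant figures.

Stage 2 presents R3+R4 = 87320 Ω as a load on stage 1's tap.
Stage 1's lower leg becomes R2‖(R3+R4) = 10550 Ω, so V_mid = 21.0 × 10550/22550 = 9.825 V.
Stage 2 is itself unloaded: V_out = V_mid × R4/(R3+R4) = 9.825 × 87100/87320 = 9.80 V.

V_out ≈ 9.80 V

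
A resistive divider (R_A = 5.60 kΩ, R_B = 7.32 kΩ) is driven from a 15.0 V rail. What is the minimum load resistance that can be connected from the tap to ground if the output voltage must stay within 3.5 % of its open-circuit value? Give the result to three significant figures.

R_L(min) ≈ 87.5 kΩ

Output resistance R_th = R_A‖R_B = (5.60 × 7.32)/12.92 = 3.173 kΩ.
The fractional drop is R_th/(R_th + R_L); requiring this ≤ 0.0350 gives R_L ≥ R_th(1/0.0350 − 1) = 3.173 × 27.57 = 87.5 kΩ.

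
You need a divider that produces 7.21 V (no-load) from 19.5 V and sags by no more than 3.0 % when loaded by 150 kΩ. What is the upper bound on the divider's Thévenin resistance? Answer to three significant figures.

R_th ≤ 4.64 kΩ

Loading drop = R_th/(R_th + R_L) ≤ 0.0300, so R_th ≤ R_L · ε/(1−ε) = 150 kΩ × 0.0300/0.9700 = 4.64 kΩ.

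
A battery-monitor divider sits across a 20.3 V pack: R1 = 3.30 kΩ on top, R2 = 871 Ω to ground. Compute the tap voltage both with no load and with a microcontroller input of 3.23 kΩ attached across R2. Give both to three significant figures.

Unloaded: 4.24 V; loaded: 3.49 V

Open-circuit: V = 20.3 × 871/(3300 + 871) = 4.24 V.
With the load, R2 becomes R2‖R_L = 686.0 Ω, so V = 20.3 × 686.0/3986 = 3.49 V.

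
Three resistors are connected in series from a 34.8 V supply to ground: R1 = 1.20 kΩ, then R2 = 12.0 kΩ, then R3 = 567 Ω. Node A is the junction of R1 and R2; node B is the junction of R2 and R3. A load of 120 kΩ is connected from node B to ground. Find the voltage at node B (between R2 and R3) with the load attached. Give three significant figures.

At node B, R3 is in parallel with the load: R3‖R_L = 564.3 Ω.
Below node A the resistance is R2 + (R3‖R_L) = 12560 Ω, so V_A = 34.8 × 12560/13760 = 31.77 V.
Then V_B = V_A × (R3‖R_L)/(R2 + R3‖R_L) = 31.77 × 564.3/12560 = 1.43 V.

V ≈ 1.43 V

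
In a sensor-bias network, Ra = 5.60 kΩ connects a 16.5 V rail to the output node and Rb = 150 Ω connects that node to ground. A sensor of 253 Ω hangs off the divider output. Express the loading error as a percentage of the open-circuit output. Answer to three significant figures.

36.6 %

Unloaded V = 16.5 × 150/5750 = 0.4304 V.
Loaded: Rb‖R_L = 94.17 Ω, giving V = 16.5 × 94.17/5694 = 0.2729 V.
Drop = (0.4304 − 0.2729) / 0.4304 = 36.6 %.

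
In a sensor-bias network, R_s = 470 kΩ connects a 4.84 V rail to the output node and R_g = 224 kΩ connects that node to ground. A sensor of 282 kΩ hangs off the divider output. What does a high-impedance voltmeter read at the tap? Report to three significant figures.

V_out ≈ 1.02 V

The load sits in parallel with R_g: R_g‖R_L = (224 × 282) / (224 + 282) = 124.8 kΩ.
V_out = 4.84 × 124.8 / (470 + 124.8) = 4.84 × 124.8/594.8 = 1.02 V.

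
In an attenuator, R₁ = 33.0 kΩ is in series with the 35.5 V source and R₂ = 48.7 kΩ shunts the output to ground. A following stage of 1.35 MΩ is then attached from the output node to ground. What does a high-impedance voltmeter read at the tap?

V_out ≈ 20.9 V

The load sits in parallel with R₂: R₂‖R_L = (48.7 × 1350) / (48.7 + 1350) = 47.00 kΩ.
V_out = 35.5 × 47.00 / (33.0 + 47.00) = 35.5 × 47.00/80.00 = 20.9 V.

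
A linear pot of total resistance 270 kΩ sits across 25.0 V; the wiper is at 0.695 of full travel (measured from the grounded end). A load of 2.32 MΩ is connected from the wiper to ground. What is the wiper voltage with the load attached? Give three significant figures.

V ≈ 17.0 V

The wiper splits the pot into (1−α)R = 82.35 kΩ above and αR = 187.7 kΩ below.
Lower section ‖ load = 173.6 kΩ.
V_wiper = 25.0 × 173.6/(82.35 + 173.6) = 17.0 V.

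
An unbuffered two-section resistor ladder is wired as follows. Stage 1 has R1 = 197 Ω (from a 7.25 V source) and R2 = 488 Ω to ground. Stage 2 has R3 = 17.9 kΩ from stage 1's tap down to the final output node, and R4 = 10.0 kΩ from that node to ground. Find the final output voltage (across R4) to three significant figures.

V_out ≈ 1.84 V

Stage 2 presents R3+R4 = 27900 Ω as a load on stage 1's tap.
Stage 1's lower leg becomes R2‖(R3+R4) = 479.6 Ω, so V_mid = 7.25 × 479.6/676.6 = 5.139 V.
Stage 2 is itself unloaded: V_out = V_mid × R4/(R3+R4) = 5.139 × 10000/27900 = 1.84 V.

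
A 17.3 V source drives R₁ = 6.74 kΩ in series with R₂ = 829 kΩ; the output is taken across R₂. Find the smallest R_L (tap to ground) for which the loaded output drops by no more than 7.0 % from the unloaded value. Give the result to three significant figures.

R_L(min) ≈ 88.8 kΩ

Output resistance R_th = R₁‖R₂ = (6.74 × 829)/835.7 = 6.686 kΩ.
The fractional drop is R_th/(R_th + R_L); requiring this ≤ 0.0700 gives R_L ≥ R_th(1/0.0700 − 1) = 6.686 × 13.29 = 88.8 kΩ.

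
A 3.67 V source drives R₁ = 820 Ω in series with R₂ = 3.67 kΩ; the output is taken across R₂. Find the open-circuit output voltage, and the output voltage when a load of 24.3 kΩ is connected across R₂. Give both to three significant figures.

Unloaded: 3.00 V; loaded: 2.92 V

Open-circuit: V = 3.67 × 3670/(820 + 3670) = 3.00 V.
With the load, R₂ becomes R₂‖R_L = 3188 Ω, so V = 3.67 × 3188/4008 = 2.92 V.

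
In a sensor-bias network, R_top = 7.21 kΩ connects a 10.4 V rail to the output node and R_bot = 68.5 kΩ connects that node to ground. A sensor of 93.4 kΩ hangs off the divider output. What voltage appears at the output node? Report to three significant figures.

V_out ≈ 8.80 V

The load sits in parallel with R_bot: R_bot‖R_L = (68.5 × 93.4) / (68.5 + 93.4) = 39.52 kΩ.
V_out = 10.4 × 39.52 / (7.21 + 39.52) = 10.4 × 39.52/46.73 = 8.80 V.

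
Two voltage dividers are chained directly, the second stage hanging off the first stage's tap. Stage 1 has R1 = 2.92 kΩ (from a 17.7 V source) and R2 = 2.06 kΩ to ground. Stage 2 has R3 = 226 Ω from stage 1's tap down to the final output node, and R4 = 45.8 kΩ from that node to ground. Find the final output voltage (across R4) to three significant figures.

Stage 2 presents R3+R4 = 46030 Ω as a load on stage 1's tap.
Stage 1's lower leg becomes R2‖(R3+R4) = 1972 Ω, so V_mid = 17.7 × 1972/4892 = 7.134 V.
Stage 2 is itself unloaded: V_out = V_mid × R4/(R3+R4) = 7.134 × 45800/46030 = 7.10 V.

V_out ≈ 7.10 V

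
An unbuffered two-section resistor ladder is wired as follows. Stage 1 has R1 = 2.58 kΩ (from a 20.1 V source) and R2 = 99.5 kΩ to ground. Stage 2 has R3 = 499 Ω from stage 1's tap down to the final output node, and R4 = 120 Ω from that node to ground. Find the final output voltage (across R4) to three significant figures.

Stage 2 presents R3+R4 = 619.0 Ω as a load on stage 1's tap.
Stage 1's lower leg becomes R2‖(R3+R4) = 615.2 Ω, so V_mid = 20.1 × 615.2/3195 = 3.870 V.
Stage 2 is itself unloaded: V_out = V_mid × R4/(R3+R4) = 3.870 × 120/619.0 = 0.750 V.

V_out ≈ 0.750 V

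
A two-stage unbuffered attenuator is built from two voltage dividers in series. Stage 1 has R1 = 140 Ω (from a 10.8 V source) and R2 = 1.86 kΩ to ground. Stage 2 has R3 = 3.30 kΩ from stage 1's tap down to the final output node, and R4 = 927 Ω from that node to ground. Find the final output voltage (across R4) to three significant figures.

Stage 2 presents R3+R4 = 4227 Ω as a load on stage 1's tap.
Stage 1's lower leg becomes R2‖(R3+R4) = 1292 Ω, so V_mid = 10.8 × 1292/1432 = 9.744 V.
Stage 2 is itself unloaded: V_out = V_mid × R4/(R3+R4) = 9.744 × 927/4227 = 2.14 V.

V_out ≈ 2.14 V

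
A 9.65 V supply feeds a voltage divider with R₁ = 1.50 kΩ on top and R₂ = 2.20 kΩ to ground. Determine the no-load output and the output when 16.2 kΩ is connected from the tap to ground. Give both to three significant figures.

Open-circuit: V = 9.65 × 2.20/(1.50 + 2.20) = 5.74 V.
With the load, R₂ becomes R₂‖R_L = 1.937 kΩ, so V = 9.65 × 1.937/3.437 = 5.44 V.

Unloaded: 5.74 V; loaded: 5.44 V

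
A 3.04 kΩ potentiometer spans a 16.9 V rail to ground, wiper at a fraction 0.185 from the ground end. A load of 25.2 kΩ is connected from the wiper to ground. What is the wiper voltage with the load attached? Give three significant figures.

The wiper splits the pot into (1−α)R = 2478 Ω above and αR = 562.4 Ω below.
Lower section ‖ load = 550.1 Ω.
V_wiper = 16.9 × 550.1/(2478 + 550.1) = 3.07 V.

V ≈ 3.07 V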